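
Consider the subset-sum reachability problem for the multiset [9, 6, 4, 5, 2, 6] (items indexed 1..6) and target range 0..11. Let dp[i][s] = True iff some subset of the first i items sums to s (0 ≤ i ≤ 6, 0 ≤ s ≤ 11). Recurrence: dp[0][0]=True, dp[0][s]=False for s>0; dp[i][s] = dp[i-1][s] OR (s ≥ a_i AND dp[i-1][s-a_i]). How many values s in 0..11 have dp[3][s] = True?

5

i\s   0   1   2   3   4   5   6   7   8   9  10  11
  0   T   F   F   F   F   F   F   F   F   F   F   F
  1   T   F   F   F   F   F   F   F   F   T   F   F
  2   T   F   F   F   F   F   T   F   F   T   F   F
  3   T   F   F   F   T   F   T   F   F   T   T   F
  4   T   F   F   F   T   T   T   F   F   T   T   T
  5   T   F   T   F   T   T   T   T   T   T   T   T
  6   T   F   T   F   T   T   T   T   T   T   T   T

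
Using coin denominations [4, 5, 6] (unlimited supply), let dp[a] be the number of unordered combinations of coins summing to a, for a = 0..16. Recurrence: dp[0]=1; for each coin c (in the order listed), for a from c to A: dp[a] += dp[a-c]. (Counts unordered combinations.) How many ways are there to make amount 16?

3

after  coin     0     1     2     3     4     5     6     7     8     9    10    11    12    13    14    15    16
          4     1     0     0     0     1     0     0     0     1     0     0     0     1     0     0     0     1
          5     1     0     0     0     1     1     0     0     1     1     1     0     1     1     1     1     1
          6     1     0     0     0     1     1     1     0     1     1     2     1     2     1     2     2     3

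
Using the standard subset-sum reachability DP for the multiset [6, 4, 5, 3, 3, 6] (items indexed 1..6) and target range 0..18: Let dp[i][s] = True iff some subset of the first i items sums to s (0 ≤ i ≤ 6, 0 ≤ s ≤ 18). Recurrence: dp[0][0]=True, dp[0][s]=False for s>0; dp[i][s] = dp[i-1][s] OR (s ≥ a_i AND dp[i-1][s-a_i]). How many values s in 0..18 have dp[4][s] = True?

i\s   0   1   2   3   4   5   6   7   8   9  10  11  12  13  14  15  16  17  18
  0   T   F   F   F   F   F   F   F   F   F   F   F   F   F   F   F   F   F   F
  1   T   F   F   F   F   F   T   F   F   F   F   F   F   F   F   F   F   F   F
  2   T   F   F   F   T   F   T   F   F   F   T   F   F   F   F   F   F   F   F
  3   T   F   F   F   T   T   T   F   F   T   T   T   F   F   F   T   F   F   F
  4   T   F   F   T   T   T   T   T   T   T   T   T   T   T   T   T   F   F   T
  5   T   F   F   T   T   T   T   T   T   T   T   T   T   T   T   T   T   T   T
  6   T   F   F   T   T   T   T   T   T   T   T   T   T   T   T   T   T   T   T

15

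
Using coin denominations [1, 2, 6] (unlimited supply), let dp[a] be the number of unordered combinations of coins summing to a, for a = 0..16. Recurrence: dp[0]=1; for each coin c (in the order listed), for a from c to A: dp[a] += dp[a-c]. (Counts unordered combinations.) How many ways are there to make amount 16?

18

after  coin     0     1     2     3     4     5     6     7     8     9    10    11    12    13    14    15    16
          1     1     1     1     1     1     1     1     1     1     1     1     1     1     1     1     1     1
          2     1     1     2     2     3     3     4     4     5     5     6     6     7     7     8     8     9
          6     1     1     2     2     3     3     5     5     7     7     9     9    12    12    15    15    18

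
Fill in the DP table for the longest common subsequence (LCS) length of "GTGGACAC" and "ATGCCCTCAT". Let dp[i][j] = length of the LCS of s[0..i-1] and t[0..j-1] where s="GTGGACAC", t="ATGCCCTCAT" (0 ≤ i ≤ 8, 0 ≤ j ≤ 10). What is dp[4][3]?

   ''  A  T  G  C  C  C  T  C  A  T
''  0  0  0  0  0  0  0  0  0  0  0
 G  0  0  0  1  1  1  1  1  1  1  1
 T  0  0  1  1  1  1  1  2  2  2  2
 G  0  0  1  2  2  2  2  2  2  2  2
 G  0  0  1  2  2  2  2  2  2  2  2
 A  0  1  1  2  2  2  2  2  2  3  3
 C  0  1  1  2  3  3  3  3  3  3  3
 A  0  1  1  2  3  3  3  3  3  4  4
 C  0  1  1  2  3  4  4  4  4  4  4

2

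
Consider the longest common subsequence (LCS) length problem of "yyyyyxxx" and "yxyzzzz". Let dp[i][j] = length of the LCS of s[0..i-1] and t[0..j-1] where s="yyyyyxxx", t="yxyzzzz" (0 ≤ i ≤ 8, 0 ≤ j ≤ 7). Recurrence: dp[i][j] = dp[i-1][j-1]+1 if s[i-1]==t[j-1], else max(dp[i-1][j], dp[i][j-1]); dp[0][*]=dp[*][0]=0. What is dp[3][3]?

   ''  y  x  y  z  z  z  z
''  0  0  0  0  0  0  0  0
 y  0  1  1  1  1  1  1  1
 y  0  1  1  2  2  2  2  2
 y  0  1  1  2  2  2  2  2
 y  0  1  1  2  2  2  2  2
 y  0  1  1  2  2  2  2  2
 x  0  1  2  2  2  2  2  2
 x  0  1  2  2  2  2  2  2
 x  0  1  2  2  2  2  2  2

2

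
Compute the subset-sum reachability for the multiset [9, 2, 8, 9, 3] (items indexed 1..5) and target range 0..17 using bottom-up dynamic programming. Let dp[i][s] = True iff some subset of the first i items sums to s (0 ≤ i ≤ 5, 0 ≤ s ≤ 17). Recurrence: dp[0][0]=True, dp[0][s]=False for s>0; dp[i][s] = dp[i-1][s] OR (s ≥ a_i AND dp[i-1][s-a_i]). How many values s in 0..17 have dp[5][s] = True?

12

i\s   0   1   2   3   4   5   6   7   8   9  10  11  12  13  14  15  16  17
  0   T   F   F   F   F   F   F   F   F   F   F   F   F   F   F   F   F   F
  1   T   F   F   F   F   F   F   F   F   T   F   F   F   F   F   F   F   F
  2   T   F   T   F   F   F   F   F   F   T   F   T   F   F   F   F   F   F
  3   T   F   T   F   F   F   F   F   T   T   T   T   F   F   F   F   F   T
  4   T   F   T   F   F   F   F   F   T   T   T   T   F   F   F   F   F   T
  5   T   F   T   T   F   T   F   F   T   T   T   T   T   T   T   F   F   T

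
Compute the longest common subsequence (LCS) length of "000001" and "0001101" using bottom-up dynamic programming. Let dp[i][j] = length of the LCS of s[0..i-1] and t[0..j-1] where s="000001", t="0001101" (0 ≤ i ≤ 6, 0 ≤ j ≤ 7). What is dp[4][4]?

3

   ''  0  0  0  1  1  0  1
''  0  0  0  0  0  0  0  0
 0  0  1  1  1  1  1  1  1
 0  0  1  2  2  2  2  2  2
 0  0  1  2  3  3  3  3  3
 0  0  1  2  3  3  3  4  4
 0  0  1  2  3  3  3  4  4
 1  0  1  2  3  4  4  4  5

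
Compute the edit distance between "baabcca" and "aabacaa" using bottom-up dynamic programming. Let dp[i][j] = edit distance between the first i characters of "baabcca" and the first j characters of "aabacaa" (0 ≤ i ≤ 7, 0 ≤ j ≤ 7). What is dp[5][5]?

   ''  a  a  b  a  c  a  a
''  0  1  2  3  4  5  6  7
 b  1  1  2  2  3  4  5  6
 a  2  1  1  2  2  3  4  5
 a  3  2  1  2  2  3  3  4
 b  4  3  2  1  2  3  4  4
 c  5  4  3  2  2  2  3  4
 c  6  5  4  3  3  2  3  4
 a  7  6  5  4  3  3  2  3

2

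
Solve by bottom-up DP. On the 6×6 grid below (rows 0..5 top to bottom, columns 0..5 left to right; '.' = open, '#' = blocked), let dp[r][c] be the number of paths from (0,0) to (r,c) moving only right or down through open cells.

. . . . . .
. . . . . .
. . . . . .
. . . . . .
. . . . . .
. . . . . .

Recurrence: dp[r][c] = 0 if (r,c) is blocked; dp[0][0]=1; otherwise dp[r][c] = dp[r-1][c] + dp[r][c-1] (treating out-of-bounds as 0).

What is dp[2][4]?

15

r\c   0   1   2   3   4   5
  0   1   1   1   1   1   1
  1   1   2   3   4   5   6
  2   1   3   6  10  15  21
  3   1   4  10  20  35  56
  4   1   5  15  35  70 126
  5   1   6  21  56 126 252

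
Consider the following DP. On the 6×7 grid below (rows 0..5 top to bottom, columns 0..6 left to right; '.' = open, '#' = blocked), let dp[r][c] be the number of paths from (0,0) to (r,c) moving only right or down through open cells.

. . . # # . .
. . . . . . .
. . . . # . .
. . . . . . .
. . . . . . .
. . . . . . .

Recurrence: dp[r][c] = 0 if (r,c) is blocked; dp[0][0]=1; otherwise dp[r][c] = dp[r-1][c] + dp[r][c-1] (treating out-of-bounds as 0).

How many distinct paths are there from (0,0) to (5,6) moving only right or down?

r\c   0   1   2   3   4   5   6
  0   1   1   1   0   0   0   0
  1   1   2   3   3   3   3   3
  2   1   3   6   9   0   3   6
  3   1   4  10  19  19  22  28
  4   1   5  15  34  53  75 103
  5   1   6  21  55 108 183 286

286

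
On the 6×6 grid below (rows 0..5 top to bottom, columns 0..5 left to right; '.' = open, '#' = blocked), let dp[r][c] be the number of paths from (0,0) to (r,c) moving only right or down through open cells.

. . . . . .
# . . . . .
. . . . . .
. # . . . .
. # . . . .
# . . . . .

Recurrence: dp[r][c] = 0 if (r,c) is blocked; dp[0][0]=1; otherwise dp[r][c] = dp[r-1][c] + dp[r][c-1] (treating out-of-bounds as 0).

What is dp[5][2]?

r\c   0   1   2   3   4   5
  0   1   1   1   1   1   1
  1   0   1   2   3   4   5
  2   0   1   3   6  10  15
  3   0   0   3   9  19  34
  4   0   0   3  12  31  65
  5   0   0   3  15  46 111

3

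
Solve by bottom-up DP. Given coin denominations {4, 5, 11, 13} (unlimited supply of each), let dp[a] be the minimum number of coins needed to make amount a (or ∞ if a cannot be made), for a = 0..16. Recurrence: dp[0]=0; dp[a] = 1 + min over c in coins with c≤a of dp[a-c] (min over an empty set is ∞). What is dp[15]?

2

 a  0  1  2  3  4  5  6  7  8  9 10 11 12 13 14 15 16
dp  0  -  -  -  1  1  -  -  2  2  2  1  3  1  3  2  2
(- denotes ∞ / unreachable)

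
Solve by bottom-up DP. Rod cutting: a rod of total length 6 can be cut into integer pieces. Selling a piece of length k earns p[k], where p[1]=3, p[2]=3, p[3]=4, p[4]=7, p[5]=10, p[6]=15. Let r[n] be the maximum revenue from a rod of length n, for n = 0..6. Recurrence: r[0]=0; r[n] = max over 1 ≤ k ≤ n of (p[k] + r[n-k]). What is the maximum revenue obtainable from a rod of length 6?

18

   n    0    1    2    3    4    5    6
r[n]    0    3    6    9   12   15   18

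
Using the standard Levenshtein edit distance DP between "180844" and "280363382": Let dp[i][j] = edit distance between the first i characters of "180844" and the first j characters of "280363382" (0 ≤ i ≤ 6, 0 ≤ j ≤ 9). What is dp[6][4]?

4

   ''  2  8  0  3  6  3  3  8  2
''  0  1  2  3  4  5  6  7  8  9
 1  1  1  2  3  4  5  6  7  8  9
 8  2  2  1  2  3  4  5  6  7  8
 0  3  3  2  1  2  3  4  5  6  7
 8  4  4  3  2  2  3  4  5  5  6
 4  5  5  4  3  3  3  4  5  6  6
 4  6  6  5  4  4  4  4  5  6  7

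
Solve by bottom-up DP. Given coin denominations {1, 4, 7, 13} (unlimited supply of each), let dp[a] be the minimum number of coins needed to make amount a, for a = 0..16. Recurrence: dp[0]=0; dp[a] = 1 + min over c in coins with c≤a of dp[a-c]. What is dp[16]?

 a  0  1  2  3  4  5  6  7  8  9 10 11 12 13 14 15 16
dp  0  1  2  3  1  2  3  1  2  3  4  2  3  1  2  3  4

4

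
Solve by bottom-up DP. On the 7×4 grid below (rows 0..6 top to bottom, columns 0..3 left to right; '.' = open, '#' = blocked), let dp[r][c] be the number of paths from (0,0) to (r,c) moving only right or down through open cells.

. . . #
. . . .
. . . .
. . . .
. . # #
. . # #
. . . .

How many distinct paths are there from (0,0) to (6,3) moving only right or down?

r\c   0   1   2   3
  0   1   1   1   0
  1   1   2   3   3
  2   1   3   6   9
  3   1   4  10  19
  4   1   5   0   0
  5   1   6   0   0
  6   1   7   7   7

7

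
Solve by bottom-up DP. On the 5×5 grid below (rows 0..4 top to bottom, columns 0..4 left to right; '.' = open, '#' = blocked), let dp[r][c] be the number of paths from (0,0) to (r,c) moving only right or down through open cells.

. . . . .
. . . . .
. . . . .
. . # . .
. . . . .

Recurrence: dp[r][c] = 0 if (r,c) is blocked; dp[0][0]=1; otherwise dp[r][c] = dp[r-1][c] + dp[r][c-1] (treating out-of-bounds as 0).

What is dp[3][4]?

r\c   0   1   2   3   4
  0   1   1   1   1   1
  1   1   2   3   4   5
  2   1   3   6  10  15
  3   1   4   0  10  25
  4   1   5   5  15  40

25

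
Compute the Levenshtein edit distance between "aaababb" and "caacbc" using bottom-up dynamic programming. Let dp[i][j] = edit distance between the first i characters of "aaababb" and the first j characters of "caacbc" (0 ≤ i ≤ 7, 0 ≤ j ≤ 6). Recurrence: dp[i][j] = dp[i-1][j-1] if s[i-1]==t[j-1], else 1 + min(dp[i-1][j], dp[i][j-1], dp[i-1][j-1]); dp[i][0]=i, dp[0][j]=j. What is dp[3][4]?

   ''  c  a  a  c  b  c
''  0  1  2  3  4  5  6
 a  1  1  1  2  3  4  5
 a  2  2  1  1  2  3  4
 a  3  3  2  1  2  3  4
 b  4  4  3  2  2  2  3
 a  5  5  4  3  3  3  3
 b  6  6  5  4  4  3  4
 b  7  7  6  5  5  4  4

2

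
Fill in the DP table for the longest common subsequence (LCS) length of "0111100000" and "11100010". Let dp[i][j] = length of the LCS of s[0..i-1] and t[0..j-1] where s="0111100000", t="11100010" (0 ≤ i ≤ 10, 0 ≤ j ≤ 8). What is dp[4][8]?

3

   ''  1  1  1  0  0  0  1  0
''  0  0  0  0  0  0  0  0  0
 0  0  0  0  0  1  1  1  1  1
 1  0  1  1  1  1  1  1  2  2
 1  0  1  2  2  2  2  2  2  2
 1  0  1  2  3  3  3  3  3  3
 1  0  1  2  3  3  3  3  4  4
 0  0  1  2  3  4  4  4  4  5
 0  0  1  2  3  4  5  5  5  5
 0  0  1  2  3  4  5  6  6  6
 0  0  1  2  3  4  5  6  6  7
 0  0  1  2  3  4  5  6  6  7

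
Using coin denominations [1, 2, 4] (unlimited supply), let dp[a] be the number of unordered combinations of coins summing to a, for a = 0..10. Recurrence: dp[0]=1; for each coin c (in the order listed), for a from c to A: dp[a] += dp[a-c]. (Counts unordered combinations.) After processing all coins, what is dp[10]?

after  coin     0     1     2     3     4     5     6     7     8     9    10
          1     1     1     1     1     1     1     1     1     1     1     1
          2     1     1     2     2     3     3     4     4     5     5     6
          4     1     1     2     2     4     4     6     6     9     9    12

12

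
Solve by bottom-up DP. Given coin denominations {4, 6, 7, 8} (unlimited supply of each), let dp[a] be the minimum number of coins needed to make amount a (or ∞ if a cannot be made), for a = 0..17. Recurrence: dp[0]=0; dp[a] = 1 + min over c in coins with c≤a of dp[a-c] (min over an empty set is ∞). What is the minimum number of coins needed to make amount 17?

 a  0  1  2  3  4  5  6  7  8  9 10 11 12 13 14 15 16 17
dp  0  -  -  -  1  -  1  1  1  -  2  2  2  2  2  2  2  3
(- denotes ∞ / unreachable)

3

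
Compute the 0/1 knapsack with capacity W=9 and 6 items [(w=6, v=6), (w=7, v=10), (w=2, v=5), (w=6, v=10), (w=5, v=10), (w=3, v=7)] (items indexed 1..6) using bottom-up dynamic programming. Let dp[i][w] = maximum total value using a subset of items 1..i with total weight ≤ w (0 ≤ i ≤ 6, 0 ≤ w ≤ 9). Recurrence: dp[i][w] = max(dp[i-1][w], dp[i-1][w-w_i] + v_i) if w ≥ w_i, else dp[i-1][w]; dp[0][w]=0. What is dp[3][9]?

i\w   0   1   2   3   4   5   6   7   8   9
  0   0   0   0   0   0   0   0   0   0   0
  1   0   0   0   0   0   0   6   6   6   6
  2   0   0   0   0   0   0   6  10  10  10
  3   0   0   5   5   5   5   6  10  11  15
  4   0   0   5   5   5   5  10  10  15  15
  5   0   0   5   5   5  10  10  15  15  15
  6   0   0   5   7   7  12  12  15  17  17

15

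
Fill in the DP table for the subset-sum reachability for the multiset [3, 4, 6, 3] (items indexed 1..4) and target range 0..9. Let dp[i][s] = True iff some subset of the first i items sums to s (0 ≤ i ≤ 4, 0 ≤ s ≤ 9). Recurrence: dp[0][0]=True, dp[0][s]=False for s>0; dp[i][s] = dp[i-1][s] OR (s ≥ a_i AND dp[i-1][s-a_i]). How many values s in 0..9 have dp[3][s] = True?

i\s   0   1   2   3   4   5   6   7   8   9
  0   T   F   F   F   F   F   F   F   F   F
  1   T   F   F   T   F   F   F   F   F   F
  2   T   F   F   T   T   F   F   T   F   F
  3   T   F   F   T   T   F   T   T   F   T
  4   T   F   F   T   T   F   T   T   F   T

6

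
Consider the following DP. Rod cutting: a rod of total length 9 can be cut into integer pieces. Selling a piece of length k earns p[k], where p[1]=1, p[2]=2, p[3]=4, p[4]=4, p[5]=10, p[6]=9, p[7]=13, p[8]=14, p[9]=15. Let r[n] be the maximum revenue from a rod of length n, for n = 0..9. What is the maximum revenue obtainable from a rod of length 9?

15

   n    0    1    2    3    4    5    6    7    8    9
r[n]    0    1    2    4    5   10   11   13   14   15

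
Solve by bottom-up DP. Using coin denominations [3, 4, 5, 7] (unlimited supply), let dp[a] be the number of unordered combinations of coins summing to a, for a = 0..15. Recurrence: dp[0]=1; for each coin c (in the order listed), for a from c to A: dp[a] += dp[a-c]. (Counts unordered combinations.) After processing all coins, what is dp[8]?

after  coin     0     1     2     3     4     5     6     7     8     9    10    11    12    13    14    15
          3     1     0     0     1     0     0     1     0     0     1     0     0     1     0     0     1
          4     1     0     0     1     1     0     1     1     1     1     1     1     2     1     1     2
          5     1     0     0     1     1     1     1     1     2     2     2     2     3     3     3     4
          7     1     0     0     1     1     1     1     2     2     2     3     3     4     4     5     6

2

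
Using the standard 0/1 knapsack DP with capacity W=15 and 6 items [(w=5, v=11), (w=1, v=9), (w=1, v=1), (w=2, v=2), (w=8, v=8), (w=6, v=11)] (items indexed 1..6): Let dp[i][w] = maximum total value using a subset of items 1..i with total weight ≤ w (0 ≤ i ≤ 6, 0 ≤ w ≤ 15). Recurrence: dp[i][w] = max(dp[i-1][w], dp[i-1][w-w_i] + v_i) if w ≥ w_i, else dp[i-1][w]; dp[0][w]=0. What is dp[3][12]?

21

i\w   0   1   2   3   4   5   6   7   8   9  10  11  12  13  14  15
  0   0   0   0   0   0   0   0   0   0   0   0   0   0   0   0   0
  1   0   0   0   0   0  11  11  11  11  11  11  11  11  11  11  11
  2   0   9   9   9   9  11  20  20  20  20  20  20  20  20  20  20
  3   0   9  10  10  10  11  20  21  21  21  21  21  21  21  21  21
  4   0   9  10  11  12  12  20  21  22  23  23  23  23  23  23  23
  5   0   9  10  11  12  12  20  21  22  23  23  23  23  23  28  29
  6   0   9  10  11  12  12  20  21  22  23  23  23  31  32  33  34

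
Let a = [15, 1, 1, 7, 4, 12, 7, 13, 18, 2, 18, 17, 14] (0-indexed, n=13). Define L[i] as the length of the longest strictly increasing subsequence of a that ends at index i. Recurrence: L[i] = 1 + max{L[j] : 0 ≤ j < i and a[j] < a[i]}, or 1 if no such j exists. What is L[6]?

3

   i    0    1    2    3    4    5    6    7    8    9   10   11   12
a[i]   15    1    1    7    4   12    7   13   18    2   18   17   14
L[i]    1    1    1    2    2    3    3    4    5    2    5    5    5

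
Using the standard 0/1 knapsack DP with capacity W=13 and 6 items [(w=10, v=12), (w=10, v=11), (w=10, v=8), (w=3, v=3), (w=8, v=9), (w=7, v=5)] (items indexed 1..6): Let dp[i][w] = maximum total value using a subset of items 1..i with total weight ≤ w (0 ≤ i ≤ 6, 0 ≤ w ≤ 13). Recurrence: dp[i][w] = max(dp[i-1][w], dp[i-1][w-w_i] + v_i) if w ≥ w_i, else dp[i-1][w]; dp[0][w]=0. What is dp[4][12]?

i\w   0   1   2   3   4   5   6   7   8   9  10  11  12  13
  0   0   0   0   0   0   0   0   0   0   0   0   0   0   0
  1   0   0   0   0   0   0   0   0   0   0  12  12  12  12
  2   0   0   0   0   0   0   0   0   0   0  12  12  12  12
  3   0   0   0   0   0   0   0   0   0   0  12  12  12  12
  4   0   0   0   3   3   3   3   3   3   3  12  12  12  15
  5   0   0   0   3   3   3   3   3   9   9  12  12  12  15
  6   0   0   0   3   3   3   3   5   9   9  12  12  12  15

12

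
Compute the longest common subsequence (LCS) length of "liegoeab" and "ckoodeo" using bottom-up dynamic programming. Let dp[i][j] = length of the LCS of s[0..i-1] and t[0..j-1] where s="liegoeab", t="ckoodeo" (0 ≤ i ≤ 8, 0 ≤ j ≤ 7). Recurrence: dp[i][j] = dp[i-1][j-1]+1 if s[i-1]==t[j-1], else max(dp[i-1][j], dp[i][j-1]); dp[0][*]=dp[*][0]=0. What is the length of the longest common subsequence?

2

   ''  c  k  o  o  d  e  o
''  0  0  0  0  0  0  0  0
 l  0  0  0  0  0  0  0  0
 i  0  0  0  0  0  0  0  0
 e  0  0  0  0  0  0  1  1
 g  0  0  0  0  0  0  1  1
 o  0  0  0  1  1  1  1  2
 e  0  0  0  1  1  1  2  2
 a  0  0  0  1  1  1  2  2
 b  0  0  0  1  1  1  2  2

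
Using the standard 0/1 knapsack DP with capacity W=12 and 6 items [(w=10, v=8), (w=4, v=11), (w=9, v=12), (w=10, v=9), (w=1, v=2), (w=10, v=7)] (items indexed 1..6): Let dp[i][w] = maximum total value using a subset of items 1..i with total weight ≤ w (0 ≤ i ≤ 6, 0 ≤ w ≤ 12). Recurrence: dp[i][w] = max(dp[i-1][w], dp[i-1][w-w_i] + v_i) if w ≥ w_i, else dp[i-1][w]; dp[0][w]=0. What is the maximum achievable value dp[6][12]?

14

i\w   0   1   2   3   4   5   6   7   8   9  10  11  12
  0   0   0   0   0   0   0   0   0   0   0   0   0   0
  1   0   0   0   0   0   0   0   0   0   0   8   8   8
  2   0   0   0   0  11  11  11  11  11  11  11  11  11
  3   0   0   0   0  11  11  11  11  11  12  12  12  12
  4   0   0   0   0  11  11  11  11  11  12  12  12  12
  5   0   2   2   2  11  13  13  13  13  13  14  14  14
  6   0   2   2   2  11  13  13  13  13  13  14  14  14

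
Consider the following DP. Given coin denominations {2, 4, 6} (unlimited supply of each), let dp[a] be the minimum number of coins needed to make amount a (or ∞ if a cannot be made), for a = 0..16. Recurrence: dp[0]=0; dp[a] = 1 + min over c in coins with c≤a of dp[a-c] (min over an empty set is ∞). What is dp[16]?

3

 a  0  1  2  3  4  5  6  7  8  9 10 11 12 13 14 15 16
dp  0  -  1  -  1  -  1  -  2  -  2  -  2  -  3  -  3
(- denotes ∞ / unreachable)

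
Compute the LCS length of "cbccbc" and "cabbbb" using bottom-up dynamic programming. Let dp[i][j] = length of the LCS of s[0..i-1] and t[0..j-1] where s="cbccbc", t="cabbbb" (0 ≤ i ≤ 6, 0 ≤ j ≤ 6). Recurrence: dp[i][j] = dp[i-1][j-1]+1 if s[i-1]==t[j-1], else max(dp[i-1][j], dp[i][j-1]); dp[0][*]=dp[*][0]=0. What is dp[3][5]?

   ''  c  a  b  b  b  b
''  0  0  0  0  0  0  0
 c  0  1  1  1  1  1  1
 b  0  1  1  2  2  2  2
 c  0  1  1  2  2  2  2
 c  0  1  1  2  2  2  2
 b  0  1  1  2  3  3  3
 c  0  1  1  2  3  3  3

2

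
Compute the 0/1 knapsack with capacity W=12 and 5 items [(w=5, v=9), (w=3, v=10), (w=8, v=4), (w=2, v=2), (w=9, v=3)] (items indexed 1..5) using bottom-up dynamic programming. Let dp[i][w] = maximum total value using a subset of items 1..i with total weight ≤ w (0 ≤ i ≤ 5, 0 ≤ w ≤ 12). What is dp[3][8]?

i\w   0   1   2   3   4   5   6   7   8   9  10  11  12
  0   0   0   0   0   0   0   0   0   0   0   0   0   0
  1   0   0   0   0   0   9   9   9   9   9   9   9   9
  2   0   0   0  10  10  10  10  10  19  19  19  19  19
  3   0   0   0  10  10  10  10  10  19  19  19  19  19
  4   0   0   2  10  10  12  12  12  19  19  21  21  21
  5   0   0   2  10  10  12  12  12  19  19  21  21  21

19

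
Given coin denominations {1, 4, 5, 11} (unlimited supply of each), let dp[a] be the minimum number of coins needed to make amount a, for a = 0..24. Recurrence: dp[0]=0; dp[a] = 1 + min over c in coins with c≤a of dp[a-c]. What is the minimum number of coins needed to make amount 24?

 a  0  1  2  3  4  5  6  7  8  9 10 11 12 13 14 15 16 17 18 19 20 21 22 23 24
dp  0  1  2  3  1  1  2  3  2  2  2  1  2  3  3  2  2  3  4  3  3  3  2  3  4

4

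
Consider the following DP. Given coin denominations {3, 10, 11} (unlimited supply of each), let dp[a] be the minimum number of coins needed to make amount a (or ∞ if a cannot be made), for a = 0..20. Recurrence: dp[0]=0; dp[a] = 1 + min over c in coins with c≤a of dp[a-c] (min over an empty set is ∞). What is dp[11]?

 a  0  1  2  3  4  5  6  7  8  9 10 11 12 13 14 15 16 17 18 19 20
dp  0  -  -  1  -  -  2  -  -  3  1  1  4  2  2  5  3  3  6  4  2
(- denotes ∞ / unreachable)

1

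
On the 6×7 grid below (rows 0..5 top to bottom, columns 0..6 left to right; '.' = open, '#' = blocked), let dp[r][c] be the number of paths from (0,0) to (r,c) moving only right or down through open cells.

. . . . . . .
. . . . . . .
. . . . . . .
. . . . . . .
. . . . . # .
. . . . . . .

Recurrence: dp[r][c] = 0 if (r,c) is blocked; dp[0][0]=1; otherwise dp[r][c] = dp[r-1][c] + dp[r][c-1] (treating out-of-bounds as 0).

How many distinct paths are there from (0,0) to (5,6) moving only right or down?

210

r\c   0   1   2   3   4   5   6
  0   1   1   1   1   1   1   1
  1   1   2   3   4   5   6   7
  2   1   3   6  10  15  21  28
  3   1   4  10  20  35  56  84
  4   1   5  15  35  70   0  84
  5   1   6  21  56 126 126 210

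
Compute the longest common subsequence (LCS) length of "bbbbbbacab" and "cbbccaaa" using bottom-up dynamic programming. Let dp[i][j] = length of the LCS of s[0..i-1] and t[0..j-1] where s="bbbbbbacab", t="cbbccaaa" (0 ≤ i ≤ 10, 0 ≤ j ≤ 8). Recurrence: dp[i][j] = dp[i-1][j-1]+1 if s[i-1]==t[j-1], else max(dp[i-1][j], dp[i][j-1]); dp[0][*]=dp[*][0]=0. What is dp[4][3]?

   ''  c  b  b  c  c  a  a  a
''  0  0  0  0  0  0  0  0  0
 b  0  0  1  1  1  1  1  1  1
 b  0  0  1  2  2  2  2  2  2
 b  0  0  1  2  2  2  2  2  2
 b  0  0  1  2  2  2  2  2  2
 b  0  0  1  2  2  2  2  2  2
 b  0  0  1  2  2  2  2  2  2
 a  0  0  1  2  2  2  3  3  3
 c  0  1  1  2  3  3  3  3  3
 a  0  1  1  2  3  3  4  4  4
 b  0  1  2  2  3  3  4  4  4

2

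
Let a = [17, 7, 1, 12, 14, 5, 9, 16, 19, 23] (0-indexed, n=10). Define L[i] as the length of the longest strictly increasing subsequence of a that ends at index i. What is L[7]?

   i    0    1    2    3    4    5    6    7    8    9
a[i]   17    7    1   12   14    5    9   16   19   23
L[i]    1    1    1    2    3    2    3    4    5    6

4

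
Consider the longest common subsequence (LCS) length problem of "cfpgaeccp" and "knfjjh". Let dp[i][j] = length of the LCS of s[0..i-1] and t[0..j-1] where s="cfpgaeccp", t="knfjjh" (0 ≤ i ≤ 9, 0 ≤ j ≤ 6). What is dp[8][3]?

   ''  k  n  f  j  j  h
''  0  0  0  0  0  0  0
 c  0  0  0  0  0  0  0
 f  0  0  0  1  1  1  1
 p  0  0  0  1  1  1  1
 g  0  0  0  1  1  1  1
 a  0  0  0  1  1  1  1
 e  0  0  0  1  1  1  1
 c  0  0  0  1  1  1  1
 c  0  0  0  1  1  1  1
 p  0  0  0  1  1  1  1

1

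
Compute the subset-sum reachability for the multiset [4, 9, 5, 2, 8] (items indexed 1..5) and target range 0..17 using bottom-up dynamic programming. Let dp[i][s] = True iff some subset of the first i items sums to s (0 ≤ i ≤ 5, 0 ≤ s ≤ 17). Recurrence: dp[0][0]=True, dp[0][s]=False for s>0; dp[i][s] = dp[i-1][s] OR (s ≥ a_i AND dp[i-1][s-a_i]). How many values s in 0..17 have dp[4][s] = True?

i\s   0   1   2   3   4   5   6   7   8   9  10  11  12  13  14  15  16  17
  0   T   F   F   F   F   F   F   F   F   F   F   F   F   F   F   F   F   F
  1   T   F   F   F   T   F   F   F   F   F   F   F   F   F   F   F   F   F
  2   T   F   F   F   T   F   F   F   F   T   F   F   F   T   F   F   F   F
  3   T   F   F   F   T   T   F   F   F   T   F   F   F   T   T   F   F   F
  4   T   F   T   F   T   T   T   T   F   T   F   T   F   T   T   T   T   F
  5   T   F   T   F   T   T   T   T   T   T   T   T   T   T   T   T   T   T

12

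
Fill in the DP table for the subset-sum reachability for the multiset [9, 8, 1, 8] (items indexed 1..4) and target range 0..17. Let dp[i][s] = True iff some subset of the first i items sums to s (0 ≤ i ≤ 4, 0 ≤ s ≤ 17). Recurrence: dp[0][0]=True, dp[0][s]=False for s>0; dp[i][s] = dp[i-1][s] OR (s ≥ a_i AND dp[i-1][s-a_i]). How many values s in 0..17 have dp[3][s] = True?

6

i\s   0   1   2   3   4   5   6   7   8   9  10  11  12  13  14  15  16  17
  0   T   F   F   F   F   F   F   F   F   F   F   F   F   F   F   F   F   F
  1   T   F   F   F   F   F   F   F   F   T   F   F   F   F   F   F   F   F
  2   T   F   F   F   F   F   F   F   T   T   F   F   F   F   F   F   F   T
  3   T   T   F   F   F   F   F   F   T   T   T   F   F   F   F   F   F   T
  4   T   T   F   F   F   F   F   F   T   T   T   F   F   F   F   F   T   T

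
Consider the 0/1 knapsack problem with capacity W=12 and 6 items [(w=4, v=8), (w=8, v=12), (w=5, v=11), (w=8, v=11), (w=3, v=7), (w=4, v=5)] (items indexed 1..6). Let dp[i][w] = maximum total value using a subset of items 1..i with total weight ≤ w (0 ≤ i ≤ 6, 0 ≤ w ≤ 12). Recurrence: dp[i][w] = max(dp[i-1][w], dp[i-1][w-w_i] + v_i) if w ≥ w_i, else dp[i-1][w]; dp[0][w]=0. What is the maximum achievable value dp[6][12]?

26

i\w   0   1   2   3   4   5   6   7   8   9  10  11  12
  0   0   0   0   0   0   0   0   0   0   0   0   0   0
  1   0   0   0   0   8   8   8   8   8   8   8   8   8
  2   0   0   0   0   8   8   8   8  12  12  12  12  20
  3   0   0   0   0   8  11  11  11  12  19  19  19  20
  4   0   0   0   0   8  11  11  11  12  19  19  19  20
  5   0   0   0   7   8  11  11  15  18  19  19  19  26
  6   0   0   0   7   8  11  11  15  18  19  19  20  26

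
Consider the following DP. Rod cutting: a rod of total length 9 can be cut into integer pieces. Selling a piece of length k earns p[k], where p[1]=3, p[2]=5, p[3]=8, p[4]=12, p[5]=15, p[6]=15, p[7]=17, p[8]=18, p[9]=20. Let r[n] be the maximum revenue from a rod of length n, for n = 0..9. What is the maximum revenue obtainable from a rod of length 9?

27

   n    0    1    2    3    4    5    6    7    8    9
r[n]    0    3    6    9   12   15   18   21   24   27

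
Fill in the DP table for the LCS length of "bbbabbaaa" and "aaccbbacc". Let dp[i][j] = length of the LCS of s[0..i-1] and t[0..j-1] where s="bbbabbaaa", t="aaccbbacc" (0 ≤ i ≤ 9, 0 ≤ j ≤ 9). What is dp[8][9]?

4

   ''  a  a  c  c  b  b  a  c  c
''  0  0  0  0  0  0  0  0  0  0
 b  0  0  0  0  0  1  1  1  1  1
 b  0  0  0  0  0  1  2  2  2  2
 b  0  0  0  0  0  1  2  2  2  2
 a  0  1  1  1  1  1  2  3  3  3
 b  0  1  1  1  1  2  2  3  3  3
 b  0  1  1  1  1  2  3  3  3  3
 a  0  1  2  2  2  2  3  4  4  4
 a  0  1  2  2  2  2  3  4  4  4
 a  0  1  2  2  2  2  3  4  4  4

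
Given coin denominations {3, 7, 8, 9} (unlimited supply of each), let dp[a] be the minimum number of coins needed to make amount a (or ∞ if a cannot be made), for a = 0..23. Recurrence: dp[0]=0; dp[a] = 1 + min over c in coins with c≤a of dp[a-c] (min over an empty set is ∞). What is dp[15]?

 a  0  1  2  3  4  5  6  7  8  9 10 11 12 13 14 15 16 17 18 19 20 21 22 23
dp  0  -  -  1  -  -  2  1  1  1  2  2  2  3  2  2  2  2  2  3  3  3  3  3
(- denotes ∞ / unreachable)

2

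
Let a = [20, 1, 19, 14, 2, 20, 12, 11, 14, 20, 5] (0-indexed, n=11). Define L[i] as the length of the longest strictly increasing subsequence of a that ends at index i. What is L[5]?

3

   i    0    1    2    3    4    5    6    7    8    9   10
a[i]   20    1   19   14    2   20   12   11   14   20    5
L[i]    1    1    2    2    2    3    3    3    4    5    3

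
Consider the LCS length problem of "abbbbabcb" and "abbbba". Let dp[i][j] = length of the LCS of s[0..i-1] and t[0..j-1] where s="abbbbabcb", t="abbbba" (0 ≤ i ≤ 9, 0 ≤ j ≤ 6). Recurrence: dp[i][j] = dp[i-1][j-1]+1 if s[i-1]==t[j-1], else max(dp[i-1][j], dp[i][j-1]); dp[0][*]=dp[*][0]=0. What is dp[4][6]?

   ''  a  b  b  b  b  a
''  0  0  0  0  0  0  0
 a  0  1  1  1  1  1  1
 b  0  1  2  2  2  2  2
 b  0  1  2  3  3  3  3
 b  0  1  2  3  4  4  4
 b  0  1  2  3  4  5  5
 a  0  1  2  3  4  5  6
 b  0  1  2  3  4  5  6
 c  0  1  2  3  4  5  6
 b  0  1  2  3  4  5  6

4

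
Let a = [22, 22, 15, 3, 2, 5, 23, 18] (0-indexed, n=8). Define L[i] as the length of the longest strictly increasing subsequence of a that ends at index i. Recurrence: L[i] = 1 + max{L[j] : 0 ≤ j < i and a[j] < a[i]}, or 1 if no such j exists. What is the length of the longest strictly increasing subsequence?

3

   i    0    1    2    3    4    5    6    7
a[i]   22   22   15    3    2    5   23   18
L[i]    1    1    1    1    1    2    3    3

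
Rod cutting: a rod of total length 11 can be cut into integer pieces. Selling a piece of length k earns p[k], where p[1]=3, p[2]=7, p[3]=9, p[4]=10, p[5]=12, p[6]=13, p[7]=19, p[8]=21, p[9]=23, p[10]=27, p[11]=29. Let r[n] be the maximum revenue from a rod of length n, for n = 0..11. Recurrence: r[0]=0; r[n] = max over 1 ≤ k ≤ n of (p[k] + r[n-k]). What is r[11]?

   n    0    1    2    3    4    5    6    7    8    9   10   11
r[n]    0    3    7   10   14   17   21   24   28   31   35   38

38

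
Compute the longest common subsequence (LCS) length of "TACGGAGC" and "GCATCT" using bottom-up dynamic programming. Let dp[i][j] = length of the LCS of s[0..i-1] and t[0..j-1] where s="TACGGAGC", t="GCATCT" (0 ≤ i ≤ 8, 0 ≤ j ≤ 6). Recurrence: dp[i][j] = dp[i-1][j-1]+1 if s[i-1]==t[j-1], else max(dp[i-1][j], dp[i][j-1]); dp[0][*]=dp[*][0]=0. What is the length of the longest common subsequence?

   ''  G  C  A  T  C  T
''  0  0  0  0  0  0  0
 T  0  0  0  0  1  1  1
 A  0  0  0  1  1  1  1
 C  0  0  1  1  1  2  2
 G  0  1  1  1  1  2  2
 G  0  1  1  1  1  2  2
 A  0  1  1  2  2  2  2
 G  0  1  1  2  2  2  2
 C  0  1  2  2  2  3  3

3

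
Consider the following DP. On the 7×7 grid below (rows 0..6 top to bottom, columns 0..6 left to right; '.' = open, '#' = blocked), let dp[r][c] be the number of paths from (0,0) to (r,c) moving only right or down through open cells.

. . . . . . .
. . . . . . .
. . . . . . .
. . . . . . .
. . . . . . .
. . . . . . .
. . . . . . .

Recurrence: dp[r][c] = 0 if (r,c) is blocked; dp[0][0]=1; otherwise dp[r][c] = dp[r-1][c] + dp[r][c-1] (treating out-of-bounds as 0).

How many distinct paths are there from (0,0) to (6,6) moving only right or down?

924

r\c   0   1   2   3   4   5   6
  0   1   1   1   1   1   1   1
  1   1   2   3   4   5   6   7
  2   1   3   6  10  15  21  28
  3   1   4  10  20  35  56  84
  4   1   5  15  35  70 126 210
  5   1   6  21  56 126 252 462
  6   1   7  28  84 210 462 924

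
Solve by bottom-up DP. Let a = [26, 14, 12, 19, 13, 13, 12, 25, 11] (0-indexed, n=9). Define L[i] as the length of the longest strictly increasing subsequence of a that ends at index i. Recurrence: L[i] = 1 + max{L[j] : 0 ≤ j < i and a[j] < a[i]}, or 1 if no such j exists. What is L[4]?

   i    0    1    2    3    4    5    6    7    8
a[i]   26   14   12   19   13   13   12   25   11
L[i]    1    1    1    2    2    2    1    3    1

2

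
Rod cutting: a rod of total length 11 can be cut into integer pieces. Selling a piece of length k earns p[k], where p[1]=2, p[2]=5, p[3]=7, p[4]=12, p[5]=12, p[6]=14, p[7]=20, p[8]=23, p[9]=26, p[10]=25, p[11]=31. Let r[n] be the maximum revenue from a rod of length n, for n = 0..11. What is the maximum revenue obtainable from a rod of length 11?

   n    0    1    2    3    4    5    6    7    8    9   10   11
r[n]    0    2    5    7   12   14   17   20   24   26   29   32

32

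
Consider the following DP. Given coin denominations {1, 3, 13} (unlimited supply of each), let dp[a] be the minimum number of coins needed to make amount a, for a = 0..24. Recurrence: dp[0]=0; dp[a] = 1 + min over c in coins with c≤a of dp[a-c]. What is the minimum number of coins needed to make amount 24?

6

 a  0  1  2  3  4  5  6  7  8  9 10 11 12 13 14 15 16 17 18 19 20 21 22 23 24
dp  0  1  2  1  2  3  2  3  4  3  4  5  4  1  2  3  2  3  4  3  4  5  4  5  6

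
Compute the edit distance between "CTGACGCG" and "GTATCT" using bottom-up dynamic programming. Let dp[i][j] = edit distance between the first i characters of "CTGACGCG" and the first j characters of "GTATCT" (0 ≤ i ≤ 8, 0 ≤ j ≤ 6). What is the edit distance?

   ''  G  T  A  T  C  T
''  0  1  2  3  4  5  6
 C  1  1  2  3  4  4  5
 T  2  2  1  2  3  4  4
 G  3  2  2  2  3  4  5
 A  4  3  3  2  3  4  5
 C  5  4  4  3  3  3  4
 G  6  5  5  4  4  4  4
 C  7  6  6  5  5  4  5
 G  8  7  7  6  6  5  5

5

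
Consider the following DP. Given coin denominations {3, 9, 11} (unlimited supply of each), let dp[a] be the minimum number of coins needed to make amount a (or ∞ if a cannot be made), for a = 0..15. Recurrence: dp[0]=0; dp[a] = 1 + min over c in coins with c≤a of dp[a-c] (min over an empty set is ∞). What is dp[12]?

2

 a  0  1  2  3  4  5  6  7  8  9 10 11 12 13 14 15
dp  0  -  -  1  -  -  2  -  -  1  -  1  2  -  2  3
(- denotes ∞ / unreachable)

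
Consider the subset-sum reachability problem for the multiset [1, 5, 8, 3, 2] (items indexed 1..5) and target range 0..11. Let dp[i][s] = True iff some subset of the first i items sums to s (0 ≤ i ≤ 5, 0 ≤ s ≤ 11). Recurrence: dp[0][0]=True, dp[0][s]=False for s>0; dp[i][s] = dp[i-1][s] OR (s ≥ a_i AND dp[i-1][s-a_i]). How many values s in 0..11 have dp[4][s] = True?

9

i\s   0   1   2   3   4   5   6   7   8   9  10  11
  0   T   F   F   F   F   F   F   F   F   F   F   F
  1   T   T   F   F   F   F   F   F   F   F   F   F
  2   T   T   F   F   F   T   T   F   F   F   F   F
  3   T   T   F   F   F   T   T   F   T   T   F   F
  4   T   T   F   T   T   T   T   F   T   T   F   T
  5   T   T   T   T   T   T   T   T   T   T   T   T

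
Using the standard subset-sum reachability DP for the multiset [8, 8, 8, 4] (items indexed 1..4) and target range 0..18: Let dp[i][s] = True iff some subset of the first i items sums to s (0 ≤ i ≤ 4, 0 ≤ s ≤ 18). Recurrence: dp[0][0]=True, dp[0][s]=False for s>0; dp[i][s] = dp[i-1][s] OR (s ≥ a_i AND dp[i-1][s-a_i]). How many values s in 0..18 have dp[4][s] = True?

i\s   0   1   2   3   4   5   6   7   8   9  10  11  12  13  14  15  16  17  18
  0   T   F   F   F   F   F   F   F   F   F   F   F   F   F   F   F   F   F   F
  1   T   F   F   F   F   F   F   F   T   F   F   F   F   F   F   F   F   F   F
  2   T   F   F   F   F   F   F   F   T   F   F   F   F   F   F   F   T   F   F
  3   T   F   F   F   F   F   F   F   T   F   F   F   F   F   F   F   T   F   F
  4   T   F   F   F   T   F   F   F   T   F   F   F   T   F   F   F   T   F   F

5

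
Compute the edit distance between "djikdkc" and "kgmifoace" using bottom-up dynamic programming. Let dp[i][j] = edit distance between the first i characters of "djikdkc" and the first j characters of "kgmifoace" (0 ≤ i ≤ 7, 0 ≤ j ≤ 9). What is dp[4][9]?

8

   ''  k  g  m  i  f  o  a  c  e
''  0  1  2  3  4  5  6  7  8  9
 d  1  1  2  3  4  5  6  7  8  9
 j  2  2  2  3  4  5  6  7  8  9
 i  3  3  3  3  3  4  5  6  7  8
 k  4  3  4  4  4  4  5  6  7  8
 d  5  4  4  5  5  5  5  6  7  8
 k  6  5  5  5  6  6  6  6  7  8
 c  7  6  6  6  6  7  7  7  6  7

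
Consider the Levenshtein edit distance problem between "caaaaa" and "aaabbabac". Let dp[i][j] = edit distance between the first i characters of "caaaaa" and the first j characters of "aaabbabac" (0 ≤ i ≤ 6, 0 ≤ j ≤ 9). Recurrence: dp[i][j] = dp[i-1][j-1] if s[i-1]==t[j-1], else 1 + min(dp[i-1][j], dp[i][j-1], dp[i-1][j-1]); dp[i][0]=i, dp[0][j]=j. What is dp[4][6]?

3

   ''  a  a  a  b  b  a  b  a  c
''  0  1  2  3  4  5  6  7  8  9
 c  1  1  2  3  4  5  6  7  8  8
 a  2  1  1  2  3  4  5  6  7  8
 a  3  2  1  1  2  3  4  5  6  7
 a  4  3  2  1  2  3  3  4  5  6
 a  5  4  3  2  2  3  3  4  4  5
 a  6  5  4  3  3  3  3  4  4  5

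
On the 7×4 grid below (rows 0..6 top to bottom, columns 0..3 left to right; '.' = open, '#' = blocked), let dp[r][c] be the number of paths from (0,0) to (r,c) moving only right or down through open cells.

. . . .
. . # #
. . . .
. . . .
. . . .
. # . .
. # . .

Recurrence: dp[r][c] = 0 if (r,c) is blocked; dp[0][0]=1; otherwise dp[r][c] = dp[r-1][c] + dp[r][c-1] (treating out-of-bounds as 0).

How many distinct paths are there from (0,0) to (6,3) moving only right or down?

46

r\c   0   1   2   3
  0   1   1   1   1
  1   1   2   0   0
  2   1   3   3   3
  3   1   4   7  10
  4   1   5  12  22
  5   1   0  12  34
  6   1   0  12  46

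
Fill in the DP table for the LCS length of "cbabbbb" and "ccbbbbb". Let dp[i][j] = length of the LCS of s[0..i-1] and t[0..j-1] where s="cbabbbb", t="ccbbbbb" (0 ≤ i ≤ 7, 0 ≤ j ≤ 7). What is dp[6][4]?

3

   ''  c  c  b  b  b  b  b
''  0  0  0  0  0  0  0  0
 c  0  1  1  1  1  1  1  1
 b  0  1  1  2  2  2  2  2
 a  0  1  1  2  2  2  2  2
 b  0  1  1  2  3  3  3  3
 b  0  1  1  2  3  4  4  4
 b  0  1  1  2  3  4  5  5
 b  0  1  1  2  3  4  5  6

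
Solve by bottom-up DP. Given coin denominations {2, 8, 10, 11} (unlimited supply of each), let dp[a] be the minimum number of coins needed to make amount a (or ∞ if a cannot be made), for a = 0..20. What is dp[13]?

2

 a  0  1  2  3  4  5  6  7  8  9 10 11 12 13 14 15 16 17 18 19 20
dp  0  -  1  -  2  -  3  -  1  -  1  1  2  2  3  3  2  4  2  2  2
(- denotes ∞ / unreachable)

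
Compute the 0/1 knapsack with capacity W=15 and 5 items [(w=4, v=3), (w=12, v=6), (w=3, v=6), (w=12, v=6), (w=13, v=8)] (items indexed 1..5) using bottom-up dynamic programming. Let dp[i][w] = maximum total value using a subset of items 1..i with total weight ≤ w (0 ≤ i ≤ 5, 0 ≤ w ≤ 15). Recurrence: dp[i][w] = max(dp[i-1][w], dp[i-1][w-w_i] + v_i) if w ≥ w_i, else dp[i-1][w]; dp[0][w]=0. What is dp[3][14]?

9

i\w   0   1   2   3   4   5   6   7   8   9  10  11  12  13  14  15
  0   0   0   0   0   0   0   0   0   0   0   0   0   0   0   0   0
  1   0   0   0   0   3   3   3   3   3   3   3   3   3   3   3   3
  2   0   0   0   0   3   3   3   3   3   3   3   3   6   6   6   6
  3   0   0   0   6   6   6   6   9   9   9   9   9   9   9   9  12
  4   0   0   0   6   6   6   6   9   9   9   9   9   9   9   9  12
  5   0   0   0   6   6   6   6   9   9   9   9   9   9   9   9  12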